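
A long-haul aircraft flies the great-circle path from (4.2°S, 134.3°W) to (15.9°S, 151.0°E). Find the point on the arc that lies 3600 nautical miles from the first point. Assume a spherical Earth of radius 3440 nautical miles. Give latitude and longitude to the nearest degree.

Convert each endpoint to a unit vector on the sphere (x = cos φ cos λ, y = cos φ sin λ, z = sin φ).
The central angle between the endpoints is δ = arccos(p₁·p₂) ≈ 1.294 rad (74.1°). The total great-circle distance is δ·R ≈ 1.294 × 3440 ≈ 4452 nmi, so the target fraction is f = 3600/4452 ≈ 0.809.
Interpolate at f ≈ 0.809 with slerp weights a = sin((1−f)δ)/sin δ ≈ 0.255, b = sin(fδ)/sin δ ≈ 0.900.
p = a·p₁ + b·p₂ ≈ (-0.934, 0.238, -0.265); φ = arcsin(p_z) ≈ -15.38°, λ = atan2(p_y, p_x) ≈ 165.73°.

≈ (15°S, 166°E)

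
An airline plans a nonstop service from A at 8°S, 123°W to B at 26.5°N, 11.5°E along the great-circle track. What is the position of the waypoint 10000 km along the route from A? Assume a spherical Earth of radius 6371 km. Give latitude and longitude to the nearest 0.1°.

From cos δ = sin φ₁ sin φ₂ + cos φ₁ cos φ₂ cos Δλ, the central angle is δ ≈ 2.323 rad (133.1°). The total great-circle distance is δ·R ≈ 2.323 × 6371 ≈ 14800 km, so the target fraction is f = 10000/14800 ≈ 0.676.
Interpolate at f ≈ 0.676 with slerp weights a = sin((1−f)δ)/sin δ ≈ 0.937, b = sin(fδ)/sin δ ≈ 1.370.
p = a·p₁ + b·p₂ ≈ (0.696, -0.534, 0.481); φ = arcsin(p_z) ≈ 28.73°, λ = atan2(p_y, p_x) ≈ -37.50°.

≈ 28.7°N, 37.5°W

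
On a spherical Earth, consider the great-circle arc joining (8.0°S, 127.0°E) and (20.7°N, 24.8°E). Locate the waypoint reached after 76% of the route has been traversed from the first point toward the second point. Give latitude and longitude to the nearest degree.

≈ (17°N, 51°E)

The haversine formula gives a central angle δ ≈ 1.818 rad (104.2°) between the endpoints.
Interpolate at f = 0.76 with slerp weights a = sin((1−f)δ)/sin δ ≈ 0.436, b = sin(fδ)/sin δ ≈ 1.013.
p = a·p₁ + b·p₂ ≈ (0.600, 0.742, 0.297); φ = arcsin(p_z) ≈ 17.30°, λ = atan2(p_y, p_x) ≈ 51.03°.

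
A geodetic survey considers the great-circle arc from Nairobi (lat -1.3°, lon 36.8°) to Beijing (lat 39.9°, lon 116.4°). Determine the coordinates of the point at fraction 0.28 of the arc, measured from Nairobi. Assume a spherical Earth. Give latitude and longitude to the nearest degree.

Convert each endpoint to a unit vector on the sphere (x = cos φ cos λ, y = cos φ sin λ, z = sin φ).
The central angle between the endpoints is δ = arccos(p₁·p₂) ≈ 1.447 rad (82.9°).
Interpolate at f = 0.28 with slerp weights a = sin((1−f)δ)/sin δ ≈ 0.870, b = sin(fδ)/sin δ ≈ 0.397.
p = a·p₁ + b·p₂ ≈ (0.561, 0.794, 0.235); φ = arcsin(p_z) ≈ 13.59°, λ = atan2(p_y, p_x) ≈ 54.76°.

≈ lat 14°, lon 55°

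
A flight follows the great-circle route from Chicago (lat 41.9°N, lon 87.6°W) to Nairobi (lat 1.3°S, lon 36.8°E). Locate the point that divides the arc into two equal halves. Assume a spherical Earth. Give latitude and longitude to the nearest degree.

≈ lat 37°N, lon 10°W

The haversine formula gives a central angle δ ≈ 2.021 rad (115.8°) between the endpoints.
Interpolate at f = 1/2 with slerp weights a = sin((1−f)δ)/sin δ ≈ 0.941, b = sin(fδ)/sin δ ≈ 0.941.
p = a·p₁ + b·p₂ ≈ (0.783, -0.136, 0.607); φ = arcsin(p_z) ≈ 37.39°, λ = atan2(p_y, p_x) ≈ -9.88°.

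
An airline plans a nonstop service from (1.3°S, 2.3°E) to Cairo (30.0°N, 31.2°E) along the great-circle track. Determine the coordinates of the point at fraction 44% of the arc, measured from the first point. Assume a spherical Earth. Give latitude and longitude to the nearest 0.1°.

From cos δ = sin φ₁ sin φ₂ + cos φ₁ cos φ₂ cos Δλ, the central angle is δ ≈ 0.728 rad (41.7°).
Interpolate at f = 0.44 with slerp weights a = sin((1−f)δ)/sin δ ≈ 0.596, b = sin(fδ)/sin δ ≈ 0.473.
p = a·p₁ + b·p₂ ≈ (0.946, 0.236, 0.223); φ = arcsin(p_z) ≈ 12.89°, λ = atan2(p_y, p_x) ≈ 14.02°.

≈ (12.9°N, 14.0°E)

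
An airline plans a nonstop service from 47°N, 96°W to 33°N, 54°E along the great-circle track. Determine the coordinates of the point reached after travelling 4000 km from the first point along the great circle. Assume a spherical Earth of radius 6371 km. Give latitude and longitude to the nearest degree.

≈ 73°N, 39°W

Write both endpoints as unit vectors p₁, p₂ with components (cos φ cos λ, cos φ sin λ, sin φ).
The central angle between the endpoints is δ = arccos(p₁·p₂) ≈ 1.668 rad (95.6°). The total great-circle distance is δ·R ≈ 1.668 × 6371 ≈ 10627 km, so the target fraction is f = 4000/10627 ≈ 0.376.
Interpolate at f ≈ 0.376 with slerp weights a = sin((1−f)δ)/sin δ ≈ 0.867, b = sin(fδ)/sin δ ≈ 0.590.
p = a·p₁ + b·p₂ ≈ (0.229, -0.187, 0.955); φ = arcsin(p_z) ≈ 72.78°, λ = atan2(p_y, p_x) ≈ -39.26°.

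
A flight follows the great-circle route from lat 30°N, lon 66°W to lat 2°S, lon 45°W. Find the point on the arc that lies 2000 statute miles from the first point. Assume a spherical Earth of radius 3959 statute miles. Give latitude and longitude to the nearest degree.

Convert each endpoint to a unit vector on the sphere (x = cos φ cos λ, y = cos φ sin λ, z = sin φ).
The central angle between the endpoints is δ = arccos(p₁·p₂) ≈ 0.659 rad (37.8°). The total great-circle distance is δ·R ≈ 0.659 × 3959 ≈ 2609 mi, so the target fraction is f = 2000/2609 ≈ 0.767.
Interpolate at f ≈ 0.767 with slerp weights a = sin((1−f)δ)/sin δ ≈ 0.250, b = sin(fδ)/sin δ ≈ 0.790.
p = a·p₁ + b·p₂ ≈ (0.647, -0.757, 0.098); φ = arcsin(p_z) ≈ 5.60°, λ = atan2(p_y, p_x) ≈ -49.48°.

≈ lat 6°N, lon 49°W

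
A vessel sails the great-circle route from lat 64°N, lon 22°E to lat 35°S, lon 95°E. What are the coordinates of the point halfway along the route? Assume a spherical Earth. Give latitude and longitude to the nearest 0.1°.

Write both endpoints as unit vectors p₁, p₂ with components (cos φ cos λ, cos φ sin λ, sin φ).
The central angle between the endpoints is δ = arccos(p₁·p₂) ≈ 1.994 rad (114.2°).
Interpolate at f = 1/2 with slerp weights a = sin((1−f)δ)/sin δ ≈ 0.921, b = sin(fδ)/sin δ ≈ 0.921.
p = a·p₁ + b·p₂ ≈ (0.309, 0.903, 0.300); φ = arcsin(p_z) ≈ 17.43°, λ = atan2(p_y, p_x) ≈ 71.13°.

≈ lat 17.4°N, lon 71.1°E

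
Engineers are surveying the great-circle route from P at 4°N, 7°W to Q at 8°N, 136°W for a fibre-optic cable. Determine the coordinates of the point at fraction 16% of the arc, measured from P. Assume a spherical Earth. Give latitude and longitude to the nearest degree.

Write both endpoints as unit vectors p₁, p₂ with components (cos φ cos λ, cos φ sin λ, sin φ).
The central angle between the endpoints is δ = arccos(p₁·p₂) ≈ 2.229 rad (127.7°).
Interpolate at f = 0.16 with slerp weights a = sin((1−f)δ)/sin δ ≈ 1.207, b = sin(fδ)/sin δ ≈ 0.442.
p = a·p₁ + b·p₂ ≈ (0.881, -0.450, 0.146); φ = arcsin(p_z) ≈ 8.38°, λ = atan2(p_y, p_x) ≈ -27.09°.

≈ 8°N, 27°W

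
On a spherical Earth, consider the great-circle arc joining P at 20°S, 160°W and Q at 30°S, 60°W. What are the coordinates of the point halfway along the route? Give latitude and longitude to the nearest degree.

≈ 36°S, 113°W

Write both endpoints as unit vectors p₁, p₂ with components (cos φ cos λ, cos φ sin λ, sin φ).
The central angle between the endpoints is δ = arccos(p₁·p₂) ≈ 1.541 rad (88.3°).
Interpolate at f = 1/2 with slerp weights a = sin((1−f)δ)/sin δ ≈ 0.697, b = sin(fδ)/sin δ ≈ 0.697.
p = a·p₁ + b·p₂ ≈ (-0.314, -0.747, -0.587); φ = arcsin(p_z) ≈ -35.93°, λ = atan2(p_y, p_x) ≈ -112.78°.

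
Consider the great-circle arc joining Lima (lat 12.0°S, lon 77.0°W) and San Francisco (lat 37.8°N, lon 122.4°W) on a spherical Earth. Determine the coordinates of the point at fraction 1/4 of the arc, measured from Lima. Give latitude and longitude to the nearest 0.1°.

≈ lat 1.0°N, lon 87.0°W

Convert each endpoint to a unit vector on the sphere (x = cos φ cos λ, y = cos φ sin λ, z = sin φ).
The central angle between the endpoints is δ = arccos(p₁·p₂) ≈ 1.143 rad (65.5°).
Interpolate at f = 1/4 with slerp weights a = sin((1−f)δ)/sin δ ≈ 0.831, b = sin(fδ)/sin δ ≈ 0.310.
p = a·p₁ + b·p₂ ≈ (0.052, -0.999, 0.017); φ = arcsin(p_z) ≈ 0.98°, λ = atan2(p_y, p_x) ≈ -87.04°.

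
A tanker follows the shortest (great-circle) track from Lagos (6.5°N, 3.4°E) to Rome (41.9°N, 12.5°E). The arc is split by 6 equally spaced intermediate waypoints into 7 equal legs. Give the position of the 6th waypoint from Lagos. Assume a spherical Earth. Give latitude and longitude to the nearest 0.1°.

≈ 36.9°N, 10.8°E

From cos δ = sin φ₁ sin φ₂ + cos φ₁ cos φ₂ cos Δλ, the central angle is δ ≈ 0.634 rad (36.3°).
Interpolate at f = 6/7 with slerp weights a = sin((1−f)δ)/sin δ ≈ 0.153, b = sin(fδ)/sin δ ≈ 0.873.
p = a·p₁ + b·p₂ ≈ (0.786, 0.150, 0.600); φ = arcsin(p_z) ≈ 36.89°, λ = atan2(p_y, p_x) ≈ 10.78°.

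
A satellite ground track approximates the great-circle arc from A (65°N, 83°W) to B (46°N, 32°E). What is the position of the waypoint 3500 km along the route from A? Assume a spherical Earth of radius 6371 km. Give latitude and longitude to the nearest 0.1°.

The haversine formula gives a central angle δ ≈ 1.015 rad (58.1°) between the endpoints. The total great-circle distance is δ·R ≈ 1.015 × 6371 ≈ 6465 km, so the target fraction is f = 3500/6465 ≈ 0.541.
Interpolate at f ≈ 0.541 with slerp weights a = sin((1−f)δ)/sin δ ≈ 0.528, b = sin(fδ)/sin δ ≈ 0.615.
p = a·p₁ + b·p₂ ≈ (0.389, 0.005, 0.921); φ = arcsin(p_z) ≈ 67.08°, λ = atan2(p_y, p_x) ≈ 0.69°.

≈ (67.1°N, 0.7°E)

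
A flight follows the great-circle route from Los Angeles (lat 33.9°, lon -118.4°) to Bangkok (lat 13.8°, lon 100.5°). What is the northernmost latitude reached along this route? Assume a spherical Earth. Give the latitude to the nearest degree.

The great circle lies in the plane with unit normal n̂ = (p₁ × p₂)/|p₁ × p₂|.
Here n̂_z ≈ -0.582; the vertex latitude is φ_max = arccos|n̂_z| ≈ 54.4°.
Check via Clairaut: cos φ_max = |cos φ₁| · sin C = cos(33.9°)·sin(44.5°) ≈ 0.582, again giving ≈ 54.4°.

≈ 54°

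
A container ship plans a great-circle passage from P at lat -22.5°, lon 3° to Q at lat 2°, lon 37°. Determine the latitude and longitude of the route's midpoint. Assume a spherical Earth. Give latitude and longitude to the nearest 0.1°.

Convert each endpoint to a unit vector on the sphere (x = cos φ cos λ, y = cos φ sin λ, z = sin φ).
The central angle between the endpoints is δ = arccos(p₁·p₂) ≈ 0.720 rad (41.2°).
Interpolate at f = 1/2 with slerp weights a = sin((1−f)δ)/sin δ ≈ 0.534, b = sin(fδ)/sin δ ≈ 0.534.
p = a·p₁ + b·p₂ ≈ (0.919, 0.347, -0.186); φ = arcsin(p_z) ≈ -10.71°, λ = atan2(p_y, p_x) ≈ 20.69°.

≈ lat -10.7°, lon 20.7°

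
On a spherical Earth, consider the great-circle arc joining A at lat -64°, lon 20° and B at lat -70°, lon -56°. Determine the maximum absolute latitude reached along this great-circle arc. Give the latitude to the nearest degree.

The great circle lies in the plane with unit normal n̂ = (p₁ × p₂)/|p₁ × p₂|.
Here n̂_z ≈ -0.307; the vertex latitude is φ_max = arccos|n̂_z| ≈ 72.1°.
Check via Clairaut: cos φ_max = |cos φ₁| · sin C = cos(64.0°)·sin(135.5°) ≈ 0.307, again giving ≈ 72.1°.

≈ -72°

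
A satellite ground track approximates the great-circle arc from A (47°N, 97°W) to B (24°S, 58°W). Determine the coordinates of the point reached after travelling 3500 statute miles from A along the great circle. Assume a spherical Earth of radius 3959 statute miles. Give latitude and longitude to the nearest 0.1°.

Convert each endpoint to a unit vector on the sphere (x = cos φ cos λ, y = cos φ sin λ, z = sin φ).
The central angle between the endpoints is δ = arccos(p₁·p₂) ≈ 1.383 rad (79.2°). The total great-circle distance is δ·R ≈ 1.383 × 3959 ≈ 5475 mi, so the target fraction is f = 3500/5475 ≈ 0.639.
Interpolate at f ≈ 0.639 with slerp weights a = sin((1−f)δ)/sin δ ≈ 0.487, b = sin(fδ)/sin δ ≈ 0.787.
p = a·p₁ + b·p₂ ≈ (0.341, -0.940, 0.036); φ = arcsin(p_z) ≈ 2.06°, λ = atan2(p_y, p_x) ≈ -70.07°.

≈ (2.1°N, 70.1°W)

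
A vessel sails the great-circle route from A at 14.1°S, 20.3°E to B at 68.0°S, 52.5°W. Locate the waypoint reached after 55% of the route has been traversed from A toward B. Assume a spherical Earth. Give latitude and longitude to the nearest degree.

Convert each endpoint to a unit vector on the sphere (x = cos φ cos λ, y = cos φ sin λ, z = sin φ).
The central angle between the endpoints is δ = arccos(p₁·p₂) ≈ 1.231 rad (70.5°).
Interpolate at f = 0.55 with slerp weights a = sin((1−f)δ)/sin δ ≈ 0.558, b = sin(fδ)/sin δ ≈ 0.664.
p = a·p₁ + b·p₂ ≈ (0.659, -0.010, -0.752); φ = arcsin(p_z) ≈ -48.77°, λ = atan2(p_y, p_x) ≈ -0.85°.

≈ 49°S, 1°W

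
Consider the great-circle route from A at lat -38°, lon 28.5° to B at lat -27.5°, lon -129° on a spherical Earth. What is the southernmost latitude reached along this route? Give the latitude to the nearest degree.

≈ -73°

The great circle lies in the plane with unit normal n̂ = (p₁ × p₂)/|p₁ × p₂|.
Here n̂_z ≈ -0.287; the vertex latitude is φ_max = arccos|n̂_z| ≈ 73.3°.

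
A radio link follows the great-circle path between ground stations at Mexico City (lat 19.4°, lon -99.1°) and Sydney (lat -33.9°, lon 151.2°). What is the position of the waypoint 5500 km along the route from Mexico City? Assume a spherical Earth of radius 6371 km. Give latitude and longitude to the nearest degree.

Write both endpoints as unit vectors p₁, p₂ with components (cos φ cos λ, cos φ sin λ, sin φ).
The central angle between the endpoints is δ = arccos(p₁·p₂) ≈ 2.037 rad (116.7°). The total great-circle distance is δ·R ≈ 2.037 × 6371 ≈ 12975 km, so the target fraction is f = 5500/12975 ≈ 0.424.
Interpolate at f ≈ 0.424 with slerp weights a = sin((1−f)δ)/sin δ ≈ 1.032, b = sin(fδ)/sin δ ≈ 0.851.
p = a·p₁ + b·p₂ ≈ (-0.773, -0.621, -0.132); φ = arcsin(p_z) ≈ -7.56°, λ = atan2(p_y, p_x) ≈ -141.21°.

≈ lat -8°, lon -141°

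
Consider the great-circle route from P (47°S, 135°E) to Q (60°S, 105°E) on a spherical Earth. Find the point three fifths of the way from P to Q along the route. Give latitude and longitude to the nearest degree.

Write both endpoints as unit vectors p₁, p₂ with components (cos φ cos λ, cos φ sin λ, sin φ).
The central angle between the endpoints is δ = arccos(p₁·p₂) ≈ 0.380 rad (21.8°).
Interpolate at f = 3/5 with slerp weights a = sin((1−f)δ)/sin δ ≈ 0.408, b = sin(fδ)/sin δ ≈ 0.609.
p = a·p₁ + b·p₂ ≈ (-0.276, 0.491, -0.826); φ = arcsin(p_z) ≈ -55.72°, λ = atan2(p_y, p_x) ≈ 119.31°.

≈ (56°S, 119°E)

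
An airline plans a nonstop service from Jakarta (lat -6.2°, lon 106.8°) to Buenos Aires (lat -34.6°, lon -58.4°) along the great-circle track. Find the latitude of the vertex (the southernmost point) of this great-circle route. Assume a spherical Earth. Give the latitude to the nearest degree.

≈ -72°

The great circle lies in the plane with unit normal n̂ = (p₁ × p₂)/|p₁ × p₂|.
Here n̂_z ≈ -0.306; the vertex latitude is φ_max = arccos|n̂_z| ≈ 72.2°.
Check via Clairaut: cos φ_max = |cos φ₁| · sin C = cos(6.2°)·sin(162.1°) ≈ 0.306, again giving ≈ 72.2°.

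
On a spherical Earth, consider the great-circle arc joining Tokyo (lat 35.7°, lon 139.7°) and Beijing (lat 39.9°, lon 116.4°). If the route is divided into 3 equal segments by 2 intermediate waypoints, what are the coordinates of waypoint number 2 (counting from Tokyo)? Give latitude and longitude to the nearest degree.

≈ lat 39°, lon 124°

Convert each endpoint to a unit vector on the sphere (x = cos φ cos λ, y = cos φ sin λ, z = sin φ).
The central angle between the endpoints is δ = arccos(p₁·p₂) ≈ 0.329 rad (18.8°).
Interpolate at f = 2/3 with slerp weights a = sin((1−f)δ)/sin δ ≈ 0.339, b = sin(fδ)/sin δ ≈ 0.673.
p = a·p₁ + b·p₂ ≈ (-0.439, 0.641, 0.630); φ = arcsin(p_z) ≈ 39.02°, λ = atan2(p_y, p_x) ≈ 124.45°.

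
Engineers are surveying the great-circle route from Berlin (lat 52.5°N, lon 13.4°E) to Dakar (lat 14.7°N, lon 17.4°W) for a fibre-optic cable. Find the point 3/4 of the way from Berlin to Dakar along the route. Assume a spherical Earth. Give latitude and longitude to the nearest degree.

≈ lat 25°N, lon 12°W

Convert each endpoint to a unit vector on the sphere (x = cos φ cos λ, y = cos φ sin λ, z = sin φ).
The central angle between the endpoints is δ = arccos(p₁·p₂) ≈ 0.785 rad (45.0°).
Interpolate at f = 3/4 with slerp weights a = sin((1−f)δ)/sin δ ≈ 0.276, b = sin(fδ)/sin δ ≈ 0.786.
p = a·p₁ + b·p₂ ≈ (0.889, -0.188, 0.418); φ = arcsin(p_z) ≈ 24.72°, λ = atan2(p_y, p_x) ≈ -11.97°.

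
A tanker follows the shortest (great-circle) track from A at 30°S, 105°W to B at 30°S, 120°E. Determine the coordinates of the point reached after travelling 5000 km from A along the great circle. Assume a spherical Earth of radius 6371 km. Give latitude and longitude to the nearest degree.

≈ 56°S, 158°W

From cos δ = sin φ₁ sin φ₂ + cos φ₁ cos φ₂ cos Δλ, the central angle is δ ≈ 1.855 rad (106.3°). The total great-circle distance is δ·R ≈ 1.855 × 6371 ≈ 11818 km, so the target fraction is f = 5000/11818 ≈ 0.423.
Interpolate at f ≈ 0.423 with slerp weights a = sin((1−f)δ)/sin δ ≈ 0.914, b = sin(fδ)/sin δ ≈ 0.736.
p = a·p₁ + b·p₂ ≈ (-0.524, -0.212, -0.825); φ = arcsin(p_z) ≈ -55.59°, λ = atan2(p_y, p_x) ≈ -157.93°.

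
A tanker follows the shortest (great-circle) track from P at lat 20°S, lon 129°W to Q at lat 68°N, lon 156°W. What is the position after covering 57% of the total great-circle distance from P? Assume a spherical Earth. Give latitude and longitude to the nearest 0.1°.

Write both endpoints as unit vectors p₁, p₂ with components (cos φ cos λ, cos φ sin λ, sin φ).
The central angle between the endpoints is δ = arccos(p₁·p₂) ≈ 1.574 rad (90.2°).
Interpolate at f = 0.57 with slerp weights a = sin((1−f)δ)/sin δ ≈ 0.626, b = sin(fδ)/sin δ ≈ 0.782.
p = a·p₁ + b·p₂ ≈ (-0.638, -0.577, 0.511); φ = arcsin(p_z) ≈ 30.70°, λ = atan2(p_y, p_x) ≈ -137.89°.

≈ lat 30.7°N, lon 137.9°W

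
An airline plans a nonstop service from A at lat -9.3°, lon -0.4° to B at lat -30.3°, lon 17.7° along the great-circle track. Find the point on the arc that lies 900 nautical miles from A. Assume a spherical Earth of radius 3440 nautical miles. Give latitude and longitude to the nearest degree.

≈ lat -21°, lon 9°

The haversine formula gives a central angle δ ≈ 0.470 rad (26.9°) between the endpoints. The total great-circle distance is δ·R ≈ 0.470 × 3440 ≈ 1618 nmi, so the target fraction is f = 900/1618 ≈ 0.556.
Interpolate at f ≈ 0.556 with slerp weights a = sin((1−f)δ)/sin δ ≈ 0.457, b = sin(fδ)/sin δ ≈ 0.571.
p = a·p₁ + b·p₂ ≈ (0.921, 0.147, -0.362); φ = arcsin(p_z) ≈ -21.21°, λ = atan2(p_y, p_x) ≈ 9.05°.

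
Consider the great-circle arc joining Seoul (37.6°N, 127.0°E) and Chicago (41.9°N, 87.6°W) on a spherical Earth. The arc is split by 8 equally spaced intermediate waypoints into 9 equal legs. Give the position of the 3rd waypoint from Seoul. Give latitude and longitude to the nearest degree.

Convert each endpoint to a unit vector on the sphere (x = cos φ cos λ, y = cos φ sin λ, z = sin φ).
The central angle between the endpoints is δ = arccos(p₁·p₂) ≈ 1.649 rad (94.5°).
Interpolate at f = 3/9 with slerp weights a = sin((1−f)δ)/sin δ ≈ 0.894, b = sin(fδ)/sin δ ≈ 0.524.
p = a·p₁ + b·p₂ ≈ (-0.410, 0.176, 0.895); φ = arcsin(p_z) ≈ 63.52°, λ = atan2(p_y, p_x) ≈ 156.78°.

≈ 64°N, 157°E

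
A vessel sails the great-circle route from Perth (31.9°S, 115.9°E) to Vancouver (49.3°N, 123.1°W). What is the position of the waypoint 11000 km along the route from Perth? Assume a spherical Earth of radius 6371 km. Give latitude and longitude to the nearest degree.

≈ (38°N, 169°W)

From cos δ = sin φ₁ sin φ₂ + cos φ₁ cos φ₂ cos Δλ, the central angle is δ ≈ 2.326 rad (133.3°). The total great-circle distance is δ·R ≈ 2.326 × 6371 ≈ 14822 km, so the target fraction is f = 11000/14822 ≈ 0.742.
Interpolate at f ≈ 0.742 with slerp weights a = sin((1−f)δ)/sin δ ≈ 0.776, b = sin(fδ)/sin δ ≈ 1.357.
p = a·p₁ + b·p₂ ≈ (-0.771, -0.149, 0.619); φ = arcsin(p_z) ≈ 38.25°, λ = atan2(p_y, p_x) ≈ -169.05°.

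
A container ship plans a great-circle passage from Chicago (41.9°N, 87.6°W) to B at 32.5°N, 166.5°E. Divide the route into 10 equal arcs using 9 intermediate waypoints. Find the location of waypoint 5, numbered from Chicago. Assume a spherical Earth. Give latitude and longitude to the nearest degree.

≈ 51°N, 145°W

Convert each endpoint to a unit vector on the sphere (x = cos φ cos λ, y = cos φ sin λ, z = sin φ).
The central angle between the endpoints is δ = arccos(p₁·p₂) ≈ 1.383 rad (79.2°).
Interpolate at f = 5/10 with slerp weights a = sin((1−f)δ)/sin δ ≈ 0.649, b = sin(fδ)/sin δ ≈ 0.649.
p = a·p₁ + b·p₂ ≈ (-0.512, -0.355, 0.782); φ = arcsin(p_z) ≈ 51.46°, λ = atan2(p_y, p_x) ≈ -145.28°.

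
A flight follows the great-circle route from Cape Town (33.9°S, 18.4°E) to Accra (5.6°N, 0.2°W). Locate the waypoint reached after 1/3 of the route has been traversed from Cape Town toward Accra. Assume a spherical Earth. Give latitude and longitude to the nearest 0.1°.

≈ 20.9°S, 11.3°E

From cos δ = sin φ₁ sin φ₂ + cos φ₁ cos φ₂ cos Δλ, the central angle is δ ≈ 0.755 rad (43.2°).
Interpolate at f = 1/3 with slerp weights a = sin((1−f)δ)/sin δ ≈ 0.704, b = sin(fδ)/sin δ ≈ 0.363.
p = a·p₁ + b·p₂ ≈ (0.916, 0.183, -0.357); φ = arcsin(p_z) ≈ -20.92°, λ = atan2(p_y, p_x) ≈ 11.31°.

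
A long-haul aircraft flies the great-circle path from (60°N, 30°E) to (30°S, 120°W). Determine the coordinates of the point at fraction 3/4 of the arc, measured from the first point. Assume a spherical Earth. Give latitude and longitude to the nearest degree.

Write both endpoints as unit vectors p₁, p₂ with components (cos φ cos λ, cos φ sin λ, sin φ).
The central angle between the endpoints is δ = arccos(p₁·p₂) ≈ 2.512 rad (143.9°).
Interpolate at f = 3/4 with slerp weights a = sin((1−f)δ)/sin δ ≈ 0.997, b = sin(fδ)/sin δ ≈ 1.615.
p = a·p₁ + b·p₂ ≈ (-0.268, -0.962, 0.056); φ = arcsin(p_z) ≈ 3.21°, λ = atan2(p_y, p_x) ≈ -105.54°.

≈ (3°N, 106°W)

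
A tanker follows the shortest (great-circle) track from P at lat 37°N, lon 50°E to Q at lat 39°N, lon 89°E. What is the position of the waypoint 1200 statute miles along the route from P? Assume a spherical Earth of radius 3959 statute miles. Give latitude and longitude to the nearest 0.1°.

≈ lat 39.8°N, lon 71.9°E

Write both endpoints as unit vectors p₁, p₂ with components (cos φ cos λ, cos φ sin λ, sin φ).
The central angle between the endpoints is δ = arccos(p₁·p₂) ≈ 0.533 rad (30.6°). The total great-circle distance is δ·R ≈ 0.533 × 3959 ≈ 2112 mi, so the target fraction is f = 1200/2112 ≈ 0.568.
Interpolate at f ≈ 0.568 with slerp weights a = sin((1−f)δ)/sin δ ≈ 0.449, b = sin(fδ)/sin δ ≈ 0.587.
p = a·p₁ + b·p₂ ≈ (0.238, 0.731, 0.640); φ = arcsin(p_z) ≈ 39.76°, λ = atan2(p_y, p_x) ≈ 71.93°.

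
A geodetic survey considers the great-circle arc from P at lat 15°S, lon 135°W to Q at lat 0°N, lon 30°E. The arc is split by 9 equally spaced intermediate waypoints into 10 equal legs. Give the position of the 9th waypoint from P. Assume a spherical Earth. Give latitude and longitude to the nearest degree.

From cos δ = sin φ₁ sin φ₂ + cos φ₁ cos φ₂ cos Δλ, the central angle is δ ≈ 2.773 rad (158.9°).
Interpolate at f = 9/10 with slerp weights a = sin((1−f)δ)/sin δ ≈ 0.761, b = sin(fδ)/sin δ ≈ 1.672.
p = a·p₁ + b·p₂ ≈ (0.928, 0.316, -0.197); φ = arcsin(p_z) ≈ -11.36°, λ = atan2(p_y, p_x) ≈ 18.81°.

≈ lat 11°S, lon 19°E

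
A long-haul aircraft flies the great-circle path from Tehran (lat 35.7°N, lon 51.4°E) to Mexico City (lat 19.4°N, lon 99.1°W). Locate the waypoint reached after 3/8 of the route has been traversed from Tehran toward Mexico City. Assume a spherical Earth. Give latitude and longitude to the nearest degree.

≈ lat 64°N, lon 6°W

The haversine formula gives a central angle δ ≈ 2.063 rad (118.2°) between the endpoints.
Interpolate at f = 3/8 with slerp weights a = sin((1−f)δ)/sin δ ≈ 1.090, b = sin(fδ)/sin δ ≈ 0.793.
p = a·p₁ + b·p₂ ≈ (0.434, -0.047, 0.900); φ = arcsin(p_z) ≈ 64.11°, λ = atan2(p_y, p_x) ≈ -6.14°.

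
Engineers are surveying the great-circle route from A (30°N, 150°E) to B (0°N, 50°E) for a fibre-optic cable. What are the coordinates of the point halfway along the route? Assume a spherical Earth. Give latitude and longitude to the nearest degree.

≈ (23°N, 95°E)

The haversine formula gives a central angle δ ≈ 1.722 rad (98.6°) between the endpoints.
Interpolate at f = 1/2 with slerp weights a = sin((1−f)δ)/sin δ ≈ 0.767, b = sin(fδ)/sin δ ≈ 0.767.
p = a·p₁ + b·p₂ ≈ (-0.082, 0.920, 0.384); φ = arcsin(p_z) ≈ 22.55°, λ = atan2(p_y, p_x) ≈ 95.11°.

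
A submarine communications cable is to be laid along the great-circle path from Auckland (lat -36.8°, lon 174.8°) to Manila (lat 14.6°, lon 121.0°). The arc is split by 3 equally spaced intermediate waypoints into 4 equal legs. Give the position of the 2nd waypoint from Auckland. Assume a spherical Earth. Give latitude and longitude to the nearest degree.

Convert each endpoint to a unit vector on the sphere (x = cos φ cos λ, y = cos φ sin λ, z = sin φ).
The central angle between the endpoints is δ = arccos(p₁·p₂) ≈ 1.259 rad (72.1°).
Interpolate at f = 2/4 with slerp weights a = sin((1−f)δ)/sin δ ≈ 0.619, b = sin(fδ)/sin δ ≈ 0.619.
p = a·p₁ + b·p₂ ≈ (-0.802, 0.558, -0.215); φ = arcsin(p_z) ≈ -12.39°, λ = atan2(p_y, p_x) ≈ 145.16°.

≈ lat -12°, lon 145°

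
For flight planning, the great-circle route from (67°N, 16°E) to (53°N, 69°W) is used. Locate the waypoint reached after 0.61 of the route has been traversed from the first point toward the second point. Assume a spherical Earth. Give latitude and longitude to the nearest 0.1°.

≈ (64.3°N, 46.9°W)

Convert each endpoint to a unit vector on the sphere (x = cos φ cos λ, y = cos φ sin λ, z = sin φ).
The central angle between the endpoints is δ = arccos(p₁·p₂) ≈ 0.714 rad (40.9°).
Interpolate at f = 0.61 with slerp weights a = sin((1−f)δ)/sin δ ≈ 0.420, b = sin(fδ)/sin δ ≈ 0.644.
p = a·p₁ + b·p₂ ≈ (0.297, -0.317, 0.901); φ = arcsin(p_z) ≈ 64.28°, λ = atan2(p_y, p_x) ≈ -46.88°.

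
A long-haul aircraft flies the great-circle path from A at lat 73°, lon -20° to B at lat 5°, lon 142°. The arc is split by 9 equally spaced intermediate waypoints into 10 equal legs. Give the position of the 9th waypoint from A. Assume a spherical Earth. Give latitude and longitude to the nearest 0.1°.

≈ lat 15.1°, lon 141.0°

Convert each endpoint to a unit vector on the sphere (x = cos φ cos λ, y = cos φ sin λ, z = sin φ).
The central angle between the endpoints is δ = arccos(p₁·p₂) ≈ 1.766 rad (101.2°).
Interpolate at f = 9/10 with slerp weights a = sin((1−f)δ)/sin δ ≈ 0.179, b = sin(fδ)/sin δ ≈ 1.019.
p = a·p₁ + b·p₂ ≈ (-0.751, 0.607, 0.260); φ = arcsin(p_z) ≈ 15.07°, λ = atan2(p_y, p_x) ≈ 141.04°.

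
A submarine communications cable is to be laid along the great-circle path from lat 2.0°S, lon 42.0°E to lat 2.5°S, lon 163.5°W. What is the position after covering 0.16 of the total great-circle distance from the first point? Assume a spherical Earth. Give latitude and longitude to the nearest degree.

≈ lat 6°S, lon 66°E

Convert each endpoint to a unit vector on the sphere (x = cos φ cos λ, y = cos φ sin λ, z = sin φ).
The central angle between the endpoints is δ = arccos(p₁·p₂) ≈ 2.690 rad (154.1°).
Interpolate at f = 0.16 with slerp weights a = sin((1−f)δ)/sin δ ≈ 1.768, b = sin(fδ)/sin δ ≈ 0.956.
p = a·p₁ + b·p₂ ≈ (0.398, 0.911, -0.103); φ = arcsin(p_z) ≈ -5.94°, λ = atan2(p_y, p_x) ≈ 66.41°.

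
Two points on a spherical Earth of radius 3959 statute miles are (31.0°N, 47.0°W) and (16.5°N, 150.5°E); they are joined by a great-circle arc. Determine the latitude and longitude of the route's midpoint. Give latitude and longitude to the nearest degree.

≈ (70°N, 148°W)

Write both endpoints as unit vectors p₁, p₂ with components (cos φ cos λ, cos φ sin λ, sin φ).
The central angle between the endpoints is δ = arccos(p₁·p₂) ≈ 2.262 rad (129.6°).
Interpolate at f = 1/2 with slerp weights a = sin((1−f)δ)/sin δ ≈ 1.175, b = sin(fδ)/sin δ ≈ 1.175.
p = a·p₁ + b·p₂ ≈ (-0.294, -0.182, 0.939); φ = arcsin(p_z) ≈ 69.80°, λ = atan2(p_y, p_x) ≈ -148.24°.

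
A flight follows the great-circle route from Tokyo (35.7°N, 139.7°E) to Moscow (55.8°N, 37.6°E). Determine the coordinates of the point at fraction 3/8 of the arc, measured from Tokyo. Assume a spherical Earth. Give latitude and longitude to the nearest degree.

≈ 54°N, 114°E

Convert each endpoint to a unit vector on the sphere (x = cos φ cos λ, y = cos φ sin λ, z = sin φ).
The central angle between the endpoints is δ = arccos(p₁·p₂) ≈ 1.173 rad (67.2°).
Interpolate at f = 3/8 with slerp weights a = sin((1−f)δ)/sin δ ≈ 0.726, b = sin(fδ)/sin δ ≈ 0.462.
p = a·p₁ + b·p₂ ≈ (-0.244, 0.540, 0.806); φ = arcsin(p_z) ≈ 53.68°, λ = atan2(p_y, p_x) ≈ 114.32°.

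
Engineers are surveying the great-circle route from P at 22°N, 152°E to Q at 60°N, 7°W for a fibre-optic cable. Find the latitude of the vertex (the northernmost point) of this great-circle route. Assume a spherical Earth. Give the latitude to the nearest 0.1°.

The great circle lies in the plane with unit normal n̂ = (p₁ × p₂)/|p₁ × p₂|.
Here n̂_z ≈ -0.167; the vertex latitude is φ_max = arccos|n̂_z| ≈ 80.4°.

≈ 80.4°N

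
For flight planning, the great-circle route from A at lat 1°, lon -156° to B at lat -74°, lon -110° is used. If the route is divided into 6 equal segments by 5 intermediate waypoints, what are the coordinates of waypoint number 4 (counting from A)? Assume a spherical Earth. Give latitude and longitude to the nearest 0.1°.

≈ lat -50.8°, lon -141.2°

Write both endpoints as unit vectors p₁, p₂ with components (cos φ cos λ, cos φ sin λ, sin φ).
The central angle between the endpoints is δ = arccos(p₁·p₂) ≈ 1.395 rad (79.9°).
Interpolate at f = 4/6 with slerp weights a = sin((1−f)δ)/sin δ ≈ 0.455, b = sin(fδ)/sin δ ≈ 0.814.
p = a·p₁ + b·p₂ ≈ (-0.493, -0.396, -0.775); φ = arcsin(p_z) ≈ -50.78°, λ = atan2(p_y, p_x) ≈ -141.21°.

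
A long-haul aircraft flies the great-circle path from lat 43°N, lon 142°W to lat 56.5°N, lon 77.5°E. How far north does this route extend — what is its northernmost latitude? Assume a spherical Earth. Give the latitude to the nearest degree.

≈ 75°N

The great circle lies in the plane with unit normal n̂ = (p₁ × p₂)/|p₁ × p₂|.
Here n̂_z ≈ -0.266; the vertex latitude is φ_max = arccos|n̂_z| ≈ 74.6°.
Check via Clairaut: cos φ_max = |cos φ₁| · sin C = cos(43.0°)·sin(21.3°) ≈ 0.266, again giving ≈ 74.6°.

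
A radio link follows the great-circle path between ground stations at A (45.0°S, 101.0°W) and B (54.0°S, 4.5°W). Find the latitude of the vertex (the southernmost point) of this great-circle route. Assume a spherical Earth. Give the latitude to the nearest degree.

The great circle lies in the plane with unit normal n̂ = (p₁ × p₂)/|p₁ × p₂|.
Here n̂_z ≈ +0.485; the vertex latitude is φ_max = arccos|n̂_z| ≈ 61.0°.

≈ 61°S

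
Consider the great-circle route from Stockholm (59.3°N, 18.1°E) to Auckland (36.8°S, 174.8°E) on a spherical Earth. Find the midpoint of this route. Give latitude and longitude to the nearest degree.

≈ (34°N, 143°E)

Write both endpoints as unit vectors p₁, p₂ with components (cos φ cos λ, cos φ sin λ, sin φ).
The central angle between the endpoints is δ = arccos(p₁·p₂) ≈ 2.669 rad (152.9°).
Interpolate at f = 1/2 with slerp weights a = sin((1−f)δ)/sin δ ≈ 2.137, b = sin(fδ)/sin δ ≈ 2.137.
p = a·p₁ + b·p₂ ≈ (-0.667, 0.494, 0.557); φ = arcsin(p_z) ≈ 33.88°, λ = atan2(p_y, p_x) ≈ 143.48°.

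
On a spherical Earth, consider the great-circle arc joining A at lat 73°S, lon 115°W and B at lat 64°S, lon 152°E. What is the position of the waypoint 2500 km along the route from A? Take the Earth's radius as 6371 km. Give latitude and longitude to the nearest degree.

≈ lat 71°S, lon 167°E

From cos δ = sin φ₁ sin φ₂ + cos φ₁ cos φ₂ cos Δλ, the central angle is δ ≈ 0.549 rad (31.5°). The total great-circle distance is δ·R ≈ 0.549 × 6371 ≈ 3501 km, so the target fraction is f = 2500/3501 ≈ 0.714.
Interpolate at f ≈ 0.714 with slerp weights a = sin((1−f)δ)/sin δ ≈ 0.299, b = sin(fδ)/sin δ ≈ 0.732.
p = a·p₁ + b·p₂ ≈ (-0.320, 0.071, -0.945); φ = arcsin(p_z) ≈ -70.84°, λ = atan2(p_y, p_x) ≈ 167.45°.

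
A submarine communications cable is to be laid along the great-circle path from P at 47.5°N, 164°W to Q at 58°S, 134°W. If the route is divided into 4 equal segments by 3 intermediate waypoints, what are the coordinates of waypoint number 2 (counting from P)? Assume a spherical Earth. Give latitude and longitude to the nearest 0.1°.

≈ 5.4°S, 150.9°W

Convert each endpoint to a unit vector on the sphere (x = cos φ cos λ, y = cos φ sin λ, z = sin φ).
The central angle between the endpoints is δ = arccos(p₁·p₂) ≈ 1.891 rad (108.4°).
Interpolate at f = 2/4 with slerp weights a = sin((1−f)δ)/sin δ ≈ 0.854, b = sin(fδ)/sin δ ≈ 0.854.
p = a·p₁ + b·p₂ ≈ (-0.869, -0.485, -0.095); φ = arcsin(p_z) ≈ -5.43°, λ = atan2(p_y, p_x) ≈ -150.85°.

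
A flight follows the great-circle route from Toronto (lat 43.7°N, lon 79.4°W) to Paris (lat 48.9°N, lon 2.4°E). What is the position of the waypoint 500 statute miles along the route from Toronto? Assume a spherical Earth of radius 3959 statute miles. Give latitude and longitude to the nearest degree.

Convert each endpoint to a unit vector on the sphere (x = cos φ cos λ, y = cos φ sin λ, z = sin φ).
The central angle between the endpoints is δ = arccos(p₁·p₂) ≈ 0.942 rad (54.0°). The total great-circle distance is δ·R ≈ 0.942 × 3959 ≈ 3728 mi, so the target fraction is f = 500/3728 ≈ 0.134.
Interpolate at f ≈ 0.134 with slerp weights a = sin((1−f)δ)/sin δ ≈ 0.900, b = sin(fδ)/sin δ ≈ 0.156.
p = a·p₁ + b·p₂ ≈ (0.222, -0.636, 0.739); φ = arcsin(p_z) ≈ 47.68°, λ = atan2(p_y, p_x) ≈ -70.74°.

≈ lat 48°N, lon 71°W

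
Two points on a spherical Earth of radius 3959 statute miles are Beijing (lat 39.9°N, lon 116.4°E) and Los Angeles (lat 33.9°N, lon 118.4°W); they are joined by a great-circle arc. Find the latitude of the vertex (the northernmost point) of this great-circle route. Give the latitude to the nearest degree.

≈ 59°N

The great circle lies in the plane with unit normal n̂ = (p₁ × p₂)/|p₁ × p₂|.
Here n̂_z ≈ +0.520; the vertex latitude is φ_max = arccos|n̂_z| ≈ 58.6°.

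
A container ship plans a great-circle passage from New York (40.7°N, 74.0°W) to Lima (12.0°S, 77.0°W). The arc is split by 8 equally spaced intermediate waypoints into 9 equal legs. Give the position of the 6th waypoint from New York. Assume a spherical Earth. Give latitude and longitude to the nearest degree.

≈ 6°N, 76°W

From cos δ = sin φ₁ sin φ₂ + cos φ₁ cos φ₂ cos Δλ, the central angle is δ ≈ 0.921 rad (52.8°).
Interpolate at f = 6/9 with slerp weights a = sin((1−f)δ)/sin δ ≈ 0.380, b = sin(fδ)/sin δ ≈ 0.724.
p = a·p₁ + b·p₂ ≈ (0.239, -0.966, 0.097); φ = arcsin(p_z) ≈ 5.57°, λ = atan2(p_y, p_x) ≈ -76.13°.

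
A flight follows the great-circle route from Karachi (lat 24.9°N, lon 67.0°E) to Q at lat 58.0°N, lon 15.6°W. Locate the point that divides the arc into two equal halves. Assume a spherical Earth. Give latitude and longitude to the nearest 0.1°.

≈ lat 48.9°N, lon 38.7°E

From cos δ = sin φ₁ sin φ₂ + cos φ₁ cos φ₂ cos Δλ, the central angle is δ ≈ 1.138 rad (65.2°).
Interpolate at f = 1/2 with slerp weights a = sin((1−f)δ)/sin δ ≈ 0.594, b = sin(fδ)/sin δ ≈ 0.594.
p = a·p₁ + b·p₂ ≈ (0.513, 0.411, 0.753); φ = arcsin(p_z) ≈ 48.88°, λ = atan2(p_y, p_x) ≈ 38.68°.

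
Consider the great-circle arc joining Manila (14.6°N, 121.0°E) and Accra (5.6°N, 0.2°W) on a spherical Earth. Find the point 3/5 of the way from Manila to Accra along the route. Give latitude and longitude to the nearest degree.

≈ 18°N, 47°E

Convert each endpoint to a unit vector on the sphere (x = cos φ cos λ, y = cos φ sin λ, z = sin φ).
The central angle between the endpoints is δ = arccos(p₁·p₂) ≈ 2.065 rad (118.3°).
Interpolate at f = 3/5 with slerp weights a = sin((1−f)δ)/sin δ ≈ 0.835, b = sin(fδ)/sin δ ≈ 1.074.
p = a·p₁ + b·p₂ ≈ (0.653, 0.689, 0.315); φ = arcsin(p_z) ≈ 18.38°, λ = atan2(p_y, p_x) ≈ 46.56°.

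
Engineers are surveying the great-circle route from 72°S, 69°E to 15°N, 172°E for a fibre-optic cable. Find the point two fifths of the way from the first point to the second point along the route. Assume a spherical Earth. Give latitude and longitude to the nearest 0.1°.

≈ 46.1°S, 147.5°E

Write both endpoints as unit vectors p₁, p₂ with components (cos φ cos λ, cos φ sin λ, sin φ).
The central angle between the endpoints is δ = arccos(p₁·p₂) ≈ 1.889 rad (108.3°).
Interpolate at f = 2/5 with slerp weights a = sin((1−f)δ)/sin δ ≈ 0.954, b = sin(fδ)/sin δ ≈ 0.722.
p = a·p₁ + b·p₂ ≈ (-0.585, 0.372, -0.720); φ = arcsin(p_z) ≈ -46.09°, λ = atan2(p_y, p_x) ≈ 147.53°.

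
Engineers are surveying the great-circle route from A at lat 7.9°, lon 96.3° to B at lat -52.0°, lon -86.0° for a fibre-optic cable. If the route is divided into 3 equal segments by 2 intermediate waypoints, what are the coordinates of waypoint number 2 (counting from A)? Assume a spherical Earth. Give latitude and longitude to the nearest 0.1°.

From cos δ = sin φ₁ sin φ₂ + cos φ₁ cos φ₂ cos Δλ, the central angle is δ ≈ 2.371 rad (135.9°).
Interpolate at f = 2/3 with slerp weights a = sin((1−f)δ)/sin δ ≈ 1.020, b = sin(fδ)/sin δ ≈ 1.436.
p = a·p₁ + b·p₂ ≈ (-0.049, 0.123, -0.991); φ = arcsin(p_z) ≈ -82.40°, λ = atan2(p_y, p_x) ≈ 111.86°.

≈ lat -82.4°, lon 111.9°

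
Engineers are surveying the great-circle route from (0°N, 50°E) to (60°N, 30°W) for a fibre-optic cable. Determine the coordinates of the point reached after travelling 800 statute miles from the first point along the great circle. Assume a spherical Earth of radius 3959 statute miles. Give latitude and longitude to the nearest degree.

≈ (10°N, 44°E)

Write both endpoints as unit vectors p₁, p₂ with components (cos φ cos λ, cos φ sin λ, sin φ).
The central angle between the endpoints is δ = arccos(p₁·p₂) ≈ 1.484 rad (85.0°). The total great-circle distance is δ·R ≈ 1.484 × 3959 ≈ 5875 mi, so the target fraction is f = 800/5875 ≈ 0.136.
Interpolate at f ≈ 0.136 with slerp weights a = sin((1−f)δ)/sin δ ≈ 0.962, b = sin(fδ)/sin δ ≈ 0.201.
p = a·p₁ + b·p₂ ≈ (0.706, 0.687, 0.174); φ = arcsin(p_z) ≈ 10.05°, λ = atan2(p_y, p_x) ≈ 44.22°.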